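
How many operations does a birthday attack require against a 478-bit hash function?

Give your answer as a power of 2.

Step 1: The birthday paradox gives collision probability ~50% after sqrt(2^n) = 2^(n/2) hashes.
Step 2: For 478-bit output: 2^(478/2) = 2^239.
Step 3: Approximately 2^239 hash computations needed.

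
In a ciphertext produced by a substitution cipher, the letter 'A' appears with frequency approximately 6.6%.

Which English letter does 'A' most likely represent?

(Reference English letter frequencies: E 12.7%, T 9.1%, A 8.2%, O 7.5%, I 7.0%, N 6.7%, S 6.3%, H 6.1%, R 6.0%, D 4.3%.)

Step 1: The observed frequency is 6.6%.
Step 2: Compare with English frequencies:
  E: 12.7% (difference: 6.1%)
  T: 9.1% (difference: 2.5%)
  A: 8.2% (difference: 1.6%)
  O: 7.5% (difference: 0.9%)
  I: 7.0% (difference: 0.4%)
  N: 6.7% (difference: 0.1%) <-- closest
  S: 6.3% (difference: 0.3%)
  H: 6.1% (difference: 0.5%)
  R: 6.0% (difference: 0.6%)
  D: 4.3% (difference: 2.3%)
Step 3: 'A' most likely represents 'N' (frequency 6.7%).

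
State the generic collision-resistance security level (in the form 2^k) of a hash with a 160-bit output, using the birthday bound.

Step 1: The birthday paradox gives collision probability ~50% after sqrt(2^n) = 2^(n/2) hashes.
Step 2: For 160-bit output: 2^(160/2) = 2^80.
Step 3: Approximately 2^80 hash computations needed.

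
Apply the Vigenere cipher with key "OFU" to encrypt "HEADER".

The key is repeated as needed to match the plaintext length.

Step 1: Repeat key to match plaintext length:
  Plaintext: HEADER
  Key:       OFUOFU
Step 2: Encrypt each letter:
  H(7) + O(14) = (7+14) mod 26 = 21 = V
  E(4) + F(5) = (4+5) mod 26 = 9 = J
  A(0) + U(20) = (0+20) mod 26 = 20 = U
  D(3) + O(14) = (3+14) mod 26 = 17 = R
  E(4) + F(5) = (4+5) mod 26 = 9 = J
  R(17) + U(20) = (17+20) mod 26 = 11 = L
Ciphertext: VJURJL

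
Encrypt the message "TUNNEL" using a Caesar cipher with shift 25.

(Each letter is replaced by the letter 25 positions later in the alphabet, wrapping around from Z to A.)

Step 1: For each letter, shift forward by 25 positions (mod 26).
  T (position 19) -> position (19+25) mod 26 = 18 -> S
  U (position 20) -> position (20+25) mod 26 = 19 -> T
  N (position 13) -> position (13+25) mod 26 = 12 -> M
  N (position 13) -> position (13+25) mod 26 = 12 -> M
  E (position 4) -> position (4+25) mod 26 = 3 -> D
  L (position 11) -> position (11+25) mod 26 = 10 -> K
Result: STMMDK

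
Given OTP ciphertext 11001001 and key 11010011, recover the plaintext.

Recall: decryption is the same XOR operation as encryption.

Step 1: XOR ciphertext with key:
  Ciphertext: 11001001
  Key:        11010011
  XOR:        00011010
Step 2: Plaintext = 00011010 = 26 in decimal.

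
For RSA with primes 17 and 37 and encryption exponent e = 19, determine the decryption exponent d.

Step 1: n = 17 * 37 = 629.
Step 2: phi(n) = 16 * 36 = 576.
Step 3: Find d such that 19 * d = 1 (mod 576).
Step 4: d = 19^(-1) mod 576 = 91.
Verification: 19 * 91 = 1729 = 3 * 576 + 1.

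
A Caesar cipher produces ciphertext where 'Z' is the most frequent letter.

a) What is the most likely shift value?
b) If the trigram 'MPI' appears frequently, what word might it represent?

Step 1: In English, 'E' is the most frequent letter (12.7%).
Step 2: The most frequent ciphertext letter is 'Z' (position 25).
Step 3: Shift = (25 - 4) mod 26 = 21.
Step 4: Decrypt 'MPI' by shifting back 21:
  M -> R
  P -> U
  I -> N
Step 5: 'MPI' decrypts to 'RUN'.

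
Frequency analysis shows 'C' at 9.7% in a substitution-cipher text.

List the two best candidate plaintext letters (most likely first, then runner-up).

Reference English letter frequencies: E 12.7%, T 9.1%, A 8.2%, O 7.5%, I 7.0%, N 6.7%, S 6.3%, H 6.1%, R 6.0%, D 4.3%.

Step 1: Observed frequency of 'C' is 9.7%.
Step 2: Compute distances to each reference frequency and sort:
  T (9.1%): difference = 0.6% <-- BEST
  A (8.2%): difference = 1.5% <-- RUNNER-UP
  O (7.5%): difference = 2.2%
  I (7.0%): difference = 2.7%
  N (6.7%): difference = 3.0%
Step 3: Most likely is 'T' (9.1%, diff 0.6%); second most likely is 'A' (8.2%, diff 1.5%).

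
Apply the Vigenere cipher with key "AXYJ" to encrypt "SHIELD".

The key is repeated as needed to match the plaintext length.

Step 1: Repeat key to match plaintext length:
  Plaintext: SHIELD
  Key:       AXYJAX
Step 2: Encrypt each letter:
  S(18) + A(0) = (18+0) mod 26 = 18 = S
  H(7) + X(23) = (7+23) mod 26 = 4 = E
  I(8) + Y(24) = (8+24) mod 26 = 6 = G
  E(4) + J(9) = (4+9) mod 26 = 13 = N
  L(11) + A(0) = (11+0) mod 26 = 11 = L
  D(3) + X(23) = (3+23) mod 26 = 0 = A
Ciphertext: SEGNLA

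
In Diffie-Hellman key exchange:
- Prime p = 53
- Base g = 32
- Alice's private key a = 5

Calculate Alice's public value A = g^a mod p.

Step 1: A = g^a mod p = 32^5 mod 53.
  32^1 mod 53 = 32
  32^2 mod 53 = (32 * 32) mod 53 = 17
  32^3 mod 53 = (17 * 32) mod 53 = 14
  32^4 mod 53 = (14 * 32) mod 53 = 24
  32^5 mod 53 = (24 * 32) mod 53 = 26
Result: A = 26.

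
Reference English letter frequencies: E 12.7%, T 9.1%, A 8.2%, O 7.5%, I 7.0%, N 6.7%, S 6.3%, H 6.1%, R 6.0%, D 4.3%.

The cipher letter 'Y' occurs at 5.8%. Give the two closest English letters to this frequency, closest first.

Step 1: Observed frequency of 'Y' is 5.8%.
Step 2: Compute distances to each reference frequency and sort:
  R (6.0%): difference = 0.2% <-- BEST
  H (6.1%): difference = 0.3% <-- RUNNER-UP
  S (6.3%): difference = 0.5%
  N (6.7%): difference = 0.9%
  I (7.0%): difference = 1.2%
Step 3: Most likely is 'R' (6.0%, diff 0.2%); second most likely is 'H' (6.1%, diff 0.3%).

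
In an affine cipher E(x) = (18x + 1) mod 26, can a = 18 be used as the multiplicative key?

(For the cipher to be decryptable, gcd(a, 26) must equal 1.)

Step 1: Compute gcd(18, 26).
Step 2: gcd(18, 26) = 2.
Since gcd = 2 != 1, 18 shares a common factor with 26, so it cannot be used.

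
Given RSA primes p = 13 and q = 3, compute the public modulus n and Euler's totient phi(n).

Step 1: n = p * q = 13 * 3 = 39.
Step 2: phi(n) = (p-1)(q-1) = 12 * 2 = 24.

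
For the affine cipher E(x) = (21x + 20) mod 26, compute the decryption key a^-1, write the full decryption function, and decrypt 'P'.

Step 1: Find a^-1, the modular inverse of 21 mod 26.
Step 2: We need 21 * a^-1 = 1 (mod 26).
Step 3: 21 * 5 = 105 = 4 * 26 + 1, so a^-1 = 5.
Step 4: D(y) = 5(y - 20) mod 26.
Step 5: Apply to 'P' (y = 15): D(15) = 5 * (15 - 20) mod 26 = 5 * -5 mod 26 = 1 -> 'B'.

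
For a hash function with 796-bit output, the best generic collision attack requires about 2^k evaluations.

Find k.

Step 1: The hash has a 796-bit output.
Step 2: Collision resistance means it should be infeasible to find any x != y with h(x) = h(y).
By the birthday bound, a generic collision search succeeds after about sqrt(2^796) = 2^(796/2) = 2^398 evaluations.
Step 3: Security level = 398 bits.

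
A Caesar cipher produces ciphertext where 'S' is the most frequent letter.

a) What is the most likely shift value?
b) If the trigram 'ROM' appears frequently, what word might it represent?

Step 1: In English, 'E' is the most frequent letter (12.7%).
Step 2: The most frequent ciphertext letter is 'S' (position 18).
Step 3: Shift = (18 - 4) mod 26 = 14.
Step 4: Decrypt 'ROM' by shifting back 14:
  R -> D
  O -> A
  M -> Y
Step 5: 'ROM' decrypts to 'DAY'.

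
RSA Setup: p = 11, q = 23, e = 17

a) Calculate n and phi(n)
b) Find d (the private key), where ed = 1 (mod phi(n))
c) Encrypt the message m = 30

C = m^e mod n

Step 1: n = 11 * 23 = 253.
Step 2: phi(n) = (11-1)(23-1) = 10 * 22 = 220.
Step 3: Find d = 17^(-1) mod 220 = 13.
  Verify: 17 * 13 = 221 = 1 (mod 220).
Step 4: C = 30^17 mod 253 = 134.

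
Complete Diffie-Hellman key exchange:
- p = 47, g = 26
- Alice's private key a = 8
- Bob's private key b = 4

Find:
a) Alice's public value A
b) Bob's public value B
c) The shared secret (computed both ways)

Step 1: A = g^a mod p = 26^8 mod 47 = 25.
Step 2: B = g^b mod p = 26^4 mod 47 = 42.
Step 3: Alice computes s = B^a mod p = 42^8 mod 47 = 8.
Step 4: Bob computes s = A^b mod p = 25^4 mod 47 = 8.
Both sides agree: shared secret = 8.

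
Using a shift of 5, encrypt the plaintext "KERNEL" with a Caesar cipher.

Step 1: For each letter, shift forward by 5 positions (mod 26).
  K (position 10) -> position (10+5) mod 26 = 15 -> P
  E (position 4) -> position (4+5) mod 26 = 9 -> J
  R (position 17) -> position (17+5) mod 26 = 22 -> W
  N (position 13) -> position (13+5) mod 26 = 18 -> S
  E (position 4) -> position (4+5) mod 26 = 9 -> J
  L (position 11) -> position (11+5) mod 26 = 16 -> Q
Result: PJWSJQ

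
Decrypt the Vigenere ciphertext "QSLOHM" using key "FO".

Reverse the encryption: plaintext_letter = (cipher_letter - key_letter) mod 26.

Step 1: Extend key: FOFOFO
Step 2: Decrypt each letter (c - k) mod 26:
  Q(16) - F(5) = (16-5) mod 26 = 11 = L
  S(18) - O(14) = (18-14) mod 26 = 4 = E
  L(11) - F(5) = (11-5) mod 26 = 6 = G
  O(14) - O(14) = (14-14) mod 26 = 0 = A
  H(7) - F(5) = (7-5) mod 26 = 2 = C
  M(12) - O(14) = (12-14) mod 26 = 24 = Y
Plaintext: LEGACY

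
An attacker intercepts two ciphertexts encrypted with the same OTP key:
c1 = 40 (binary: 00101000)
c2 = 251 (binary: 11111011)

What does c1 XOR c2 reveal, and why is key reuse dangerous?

Step 1: c1 XOR c2 = (m1 XOR k) XOR (m2 XOR k).
Step 2: By XOR associativity/commutativity: = m1 XOR m2 XOR k XOR k = m1 XOR m2.
Step 3: 00101000 XOR 11111011 = 11010011 = 211.
Step 4: The key cancels out! An attacker learns m1 XOR m2 = 211, revealing the relationship between plaintexts.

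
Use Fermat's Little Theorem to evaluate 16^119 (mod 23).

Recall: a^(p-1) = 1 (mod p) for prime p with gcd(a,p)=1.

Step 1: Since 23 is prime, by Fermat's Little Theorem: 16^22 = 1 (mod 23).
Step 2: Reduce exponent: 119 mod 22 = 9.
Step 3: So 16^119 = 16^9 (mod 23).
Step 4: 16^9 mod 23 = 8.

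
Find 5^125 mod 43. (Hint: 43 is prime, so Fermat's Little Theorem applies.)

Step 1: Since 43 is prime, by Fermat's Little Theorem: 5^42 = 1 (mod 43).
Step 2: Reduce exponent: 125 mod 42 = 41.
Step 3: So 5^125 = 5^41 (mod 43).
Step 4: 5^41 mod 43 = 26.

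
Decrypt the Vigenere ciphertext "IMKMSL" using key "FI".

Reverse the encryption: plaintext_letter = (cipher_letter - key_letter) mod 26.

Step 1: Extend key: FIFIFI
Step 2: Decrypt each letter (c - k) mod 26:
  I(8) - F(5) = (8-5) mod 26 = 3 = D
  M(12) - I(8) = (12-8) mod 26 = 4 = E
  K(10) - F(5) = (10-5) mod 26 = 5 = F
  M(12) - I(8) = (12-8) mod 26 = 4 = E
  S(18) - F(5) = (18-5) mod 26 = 13 = N
  L(11) - I(8) = (11-8) mod 26 = 3 = D
Plaintext: DEFEND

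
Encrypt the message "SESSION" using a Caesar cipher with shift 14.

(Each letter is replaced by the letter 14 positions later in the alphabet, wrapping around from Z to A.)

Step 1: For each letter, shift forward by 14 positions (mod 26).
  S (position 18) -> position (18+14) mod 26 = 6 -> G
  E (position 4) -> position (4+14) mod 26 = 18 -> S
  S (position 18) -> position (18+14) mod 26 = 6 -> G
  S (position 18) -> position (18+14) mod 26 = 6 -> G
  I (position 8) -> position (8+14) mod 26 = 22 -> W
  O (position 14) -> position (14+14) mod 26 = 2 -> C
  N (position 13) -> position (13+14) mod 26 = 1 -> B
Result: GSGGWCB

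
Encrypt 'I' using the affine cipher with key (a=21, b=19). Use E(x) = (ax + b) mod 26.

Step 1: Convert 'I' to number: x = 8.
Step 2: E(8) = (21 * 8 + 19) mod 26 = 187 mod 26 = 5.
Step 3: Convert 5 back to letter: F.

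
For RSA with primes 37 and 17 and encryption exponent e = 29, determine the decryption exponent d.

Step 1: n = 37 * 17 = 629.
Step 2: phi(n) = 36 * 16 = 576.
Step 3: Find d such that 29 * d = 1 (mod 576).
Step 4: d = 29^(-1) mod 576 = 437.
Verification: 29 * 437 = 12673 = 22 * 576 + 1.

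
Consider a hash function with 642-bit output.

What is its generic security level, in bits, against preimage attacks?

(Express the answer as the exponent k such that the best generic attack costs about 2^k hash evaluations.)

Step 1: The hash has a 642-bit output.
Step 2: Preimage resistance means: given a digest h(x), it should be infeasible to find any input that hashes to it.
With a 642-bit output there are 2^642 possible digests, so a generic brute-force preimage search costs about 2^642 evaluations.
Step 3: Security level = 642 bits.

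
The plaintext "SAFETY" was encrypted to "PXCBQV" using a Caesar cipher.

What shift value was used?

Step 1: Compare first letters: S (position 18) -> P (position 15).
Step 2: Shift = (15 - 18) mod 26 = 23.
The shift value is 23.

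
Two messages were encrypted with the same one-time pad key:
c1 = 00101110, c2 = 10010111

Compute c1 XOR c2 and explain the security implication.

Step 1: c1 XOR c2 = (m1 XOR k) XOR (m2 XOR k).
Step 2: By XOR associativity/commutativity: = m1 XOR m2 XOR k XOR k = m1 XOR m2.
Step 3: 00101110 XOR 10010111 = 10111001 = 185.
Step 4: The key cancels out! An attacker learns m1 XOR m2 = 185, revealing the relationship between plaintexts.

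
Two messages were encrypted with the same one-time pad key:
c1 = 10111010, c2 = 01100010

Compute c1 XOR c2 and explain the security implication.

Step 1: c1 XOR c2 = (m1 XOR k) XOR (m2 XOR k).
Step 2: By XOR associativity/commutativity: = m1 XOR m2 XOR k XOR k = m1 XOR m2.
Step 3: 10111010 XOR 01100010 = 11011000 = 216.
Step 4: The key cancels out! An attacker learns m1 XOR m2 = 216, revealing the relationship between plaintexts.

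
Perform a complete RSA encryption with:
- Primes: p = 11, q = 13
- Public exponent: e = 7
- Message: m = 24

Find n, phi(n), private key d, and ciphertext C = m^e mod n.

Step 1: n = 11 * 13 = 143.
Step 2: phi(n) = (11-1)(13-1) = 10 * 12 = 120.
Step 3: Find d = 7^(-1) mod 120 = 103.
  Verify: 7 * 103 = 721 = 1 (mod 120).
Step 4: C = 24^7 mod 143 = 106.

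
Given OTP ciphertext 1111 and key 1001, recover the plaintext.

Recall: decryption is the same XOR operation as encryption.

Step 1: XOR ciphertext with key:
  Ciphertext: 1111
  Key:        1001
  XOR:        0110
Step 2: Plaintext = 0110 = 6 in decimal.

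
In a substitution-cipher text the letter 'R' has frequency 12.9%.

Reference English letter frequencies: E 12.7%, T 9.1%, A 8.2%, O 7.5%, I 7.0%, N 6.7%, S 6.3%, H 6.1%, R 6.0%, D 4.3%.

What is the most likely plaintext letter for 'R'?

Step 1: The observed frequency is 12.9%.
Step 2: Compare with English frequencies:
  E: 12.7% (difference: 0.2%) <-- closest
  T: 9.1% (difference: 3.8%)
  A: 8.2% (difference: 4.7%)
  O: 7.5% (difference: 5.4%)
  I: 7.0% (difference: 5.9%)
  N: 6.7% (difference: 6.2%)
  S: 6.3% (difference: 6.6%)
  H: 6.1% (difference: 6.8%)
  R: 6.0% (difference: 6.9%)
  D: 4.3% (difference: 8.6%)
Step 3: 'R' most likely represents 'E' (frequency 12.7%).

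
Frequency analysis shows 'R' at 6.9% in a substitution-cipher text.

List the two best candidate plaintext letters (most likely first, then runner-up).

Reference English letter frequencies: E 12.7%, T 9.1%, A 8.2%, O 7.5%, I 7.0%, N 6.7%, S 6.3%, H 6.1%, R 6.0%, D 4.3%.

Step 1: Observed frequency of 'R' is 6.9%.
Step 2: Compute distances to each reference frequency and sort:
  I (7.0%): difference = 0.1% <-- BEST
  N (6.7%): difference = 0.2% <-- RUNNER-UP
  O (7.5%): difference = 0.6%
  S (6.3%): difference = 0.6%
  H (6.1%): difference = 0.8%
Step 3: Most likely is 'I' (7.0%, diff 0.1%); second most likely is 'N' (6.7%, diff 0.2%).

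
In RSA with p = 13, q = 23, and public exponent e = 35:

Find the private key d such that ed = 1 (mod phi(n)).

Step 1: n = 13 * 23 = 299.
Step 2: phi(n) = 12 * 22 = 264.
Step 3: Find d such that 35 * d = 1 (mod 264).
Step 4: d = 35^(-1) mod 264 = 83.
Verification: 35 * 83 = 2905 = 11 * 264 + 1.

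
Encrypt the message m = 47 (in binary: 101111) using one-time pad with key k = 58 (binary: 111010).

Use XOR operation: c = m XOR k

Step 1: Write out the XOR operation bit by bit:
  Message: 101111
  Key:     111010
  XOR:     010101
Step 2: Convert to decimal: 010101 = 21.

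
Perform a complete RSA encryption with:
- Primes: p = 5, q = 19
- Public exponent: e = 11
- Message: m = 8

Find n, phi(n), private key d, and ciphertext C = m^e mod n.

Step 1: n = 5 * 19 = 95.
Step 2: phi(n) = (5-1)(19-1) = 4 * 18 = 72.
Step 3: Find d = 11^(-1) mod 72 = 59.
  Verify: 11 * 59 = 649 = 1 (mod 72).
Step 4: C = 8^11 mod 95 = 12.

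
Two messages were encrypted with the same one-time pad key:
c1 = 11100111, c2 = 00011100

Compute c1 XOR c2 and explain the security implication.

Step 1: c1 XOR c2 = (m1 XOR k) XOR (m2 XOR k).
Step 2: By XOR associativity/commutativity: = m1 XOR m2 XOR k XOR k = m1 XOR m2.
Step 3: 11100111 XOR 00011100 = 11111011 = 251.
Step 4: The key cancels out! An attacker learns m1 XOR m2 = 251, revealing the relationship between plaintexts.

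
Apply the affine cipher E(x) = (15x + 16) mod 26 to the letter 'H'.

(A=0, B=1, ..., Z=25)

Step 1: Convert 'H' to number: x = 7.
Step 2: E(7) = (15 * 7 + 16) mod 26 = 121 mod 26 = 17.
Step 3: Convert 17 back to letter: R.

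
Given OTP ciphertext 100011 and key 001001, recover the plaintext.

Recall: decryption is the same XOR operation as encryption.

Step 1: XOR ciphertext with key:
  Ciphertext: 100011
  Key:        001001
  XOR:        101010
Step 2: Plaintext = 101010 = 42 in decimal.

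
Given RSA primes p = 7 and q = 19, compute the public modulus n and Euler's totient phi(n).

Step 1: n = p * q = 7 * 19 = 133.
Step 2: phi(n) = (p-1)(q-1) = 6 * 18 = 108.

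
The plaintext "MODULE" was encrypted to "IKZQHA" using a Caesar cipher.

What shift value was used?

Step 1: Compare first letters: M (position 12) -> I (position 8).
Step 2: Shift = (8 - 12) mod 26 = 22.
The shift value is 22.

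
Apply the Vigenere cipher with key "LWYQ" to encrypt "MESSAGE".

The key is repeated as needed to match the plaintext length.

Step 1: Repeat key to match plaintext length:
  Plaintext: MESSAGE
  Key:       LWYQLWY
Step 2: Encrypt each letter:
  M(12) + L(11) = (12+11) mod 26 = 23 = X
  E(4) + W(22) = (4+22) mod 26 = 0 = A
  S(18) + Y(24) = (18+24) mod 26 = 16 = Q
  S(18) + Q(16) = (18+16) mod 26 = 8 = I
  A(0) + L(11) = (0+11) mod 26 = 11 = L
  G(6) + W(22) = (6+22) mod 26 = 2 = C
  E(4) + Y(24) = (4+24) mod 26 = 2 = C
Ciphertext: XAQILCC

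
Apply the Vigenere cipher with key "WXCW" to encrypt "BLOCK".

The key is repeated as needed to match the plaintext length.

Step 1: Repeat key to match plaintext length:
  Plaintext: BLOCK
  Key:       WXCWW
Step 2: Encrypt each letter:
  B(1) + W(22) = (1+22) mod 26 = 23 = X
  L(11) + X(23) = (11+23) mod 26 = 8 = I
  O(14) + C(2) = (14+2) mod 26 = 16 = Q
  C(2) + W(22) = (2+22) mod 26 = 24 = Y
  K(10) + W(22) = (10+22) mod 26 = 6 = G
Ciphertext: XIQYG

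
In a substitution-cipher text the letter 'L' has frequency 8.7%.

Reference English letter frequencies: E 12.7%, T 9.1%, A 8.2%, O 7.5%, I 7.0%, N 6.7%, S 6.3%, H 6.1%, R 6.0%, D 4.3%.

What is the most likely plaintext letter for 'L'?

Step 1: The observed frequency is 8.7%.
Step 2: Compare with English frequencies:
  E: 12.7% (difference: 4.0%)
  T: 9.1% (difference: 0.4%) <-- closest
  A: 8.2% (difference: 0.5%)
  O: 7.5% (difference: 1.2%)
  I: 7.0% (difference: 1.7%)
  N: 6.7% (difference: 2.0%)
  S: 6.3% (difference: 2.4%)
  H: 6.1% (difference: 2.6%)
  R: 6.0% (difference: 2.7%)
  D: 4.3% (difference: 4.4%)
Step 3: 'L' most likely represents 'T' (frequency 9.1%).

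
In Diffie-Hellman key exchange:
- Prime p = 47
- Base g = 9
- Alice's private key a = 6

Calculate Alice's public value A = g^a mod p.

Step 1: A = g^a mod p = 9^6 mod 47.
  9^1 mod 47 = 9
  9^2 mod 47 = (9 * 9) mod 47 = 34
  9^3 mod 47 = (34 * 9) mod 47 = 24
  9^4 mod 47 = (24 * 9) mod 47 = 28
  9^5 mod 47 = (28 * 9) mod 47 = 17
  9^6 mod 47 = (17 * 9) mod 47 = 12
Result: A = 12.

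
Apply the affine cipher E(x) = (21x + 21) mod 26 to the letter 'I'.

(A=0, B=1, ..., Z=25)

Step 1: Convert 'I' to number: x = 8.
Step 2: E(8) = (21 * 8 + 21) mod 26 = 189 mod 26 = 7.
Step 3: Convert 7 back to letter: H.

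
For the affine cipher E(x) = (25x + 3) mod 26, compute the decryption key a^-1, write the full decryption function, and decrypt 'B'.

Step 1: Find a^-1, the modular inverse of 25 mod 26.
Step 2: We need 25 * a^-1 = 1 (mod 26).
Step 3: 25 * 25 = 625 = 24 * 26 + 1, so a^-1 = 25.
Step 4: D(y) = 25(y - 3) mod 26.
Step 5: Apply to 'B' (y = 1): D(1) = 25 * (1 - 3) mod 26 = 25 * -2 mod 26 = 2 -> 'C'.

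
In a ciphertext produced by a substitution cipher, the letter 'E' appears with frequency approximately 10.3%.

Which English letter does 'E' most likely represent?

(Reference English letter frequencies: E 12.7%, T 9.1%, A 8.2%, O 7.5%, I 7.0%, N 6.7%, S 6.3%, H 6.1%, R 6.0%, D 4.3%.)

Step 1: The observed frequency is 10.3%.
Step 2: Compare with English frequencies:
  E: 12.7% (difference: 2.4%)
  T: 9.1% (difference: 1.2%) <-- closest
  A: 8.2% (difference: 2.1%)
  O: 7.5% (difference: 2.8%)
  I: 7.0% (difference: 3.3%)
  N: 6.7% (difference: 3.6%)
  S: 6.3% (difference: 4.0%)
  H: 6.1% (difference: 4.2%)
  R: 6.0% (difference: 4.3%)
  D: 4.3% (difference: 6.0%)
Step 3: 'E' most likely represents 'T' (frequency 9.1%).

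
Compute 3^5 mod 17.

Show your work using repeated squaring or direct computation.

Step 1: Compute 3^5 mod 17 step by step, reducing modulo 17 at each step.
  3^1 mod 17 = 3
  3^2 mod 17 = (3 * 3) mod 17 = 9
  3^3 mod 17 = (9 * 3) mod 17 = 10
  3^4 mod 17 = (10 * 3) mod 17 = 13
  3^5 mod 17 = (13 * 3) mod 17 = 5
Step 2: Result = 5.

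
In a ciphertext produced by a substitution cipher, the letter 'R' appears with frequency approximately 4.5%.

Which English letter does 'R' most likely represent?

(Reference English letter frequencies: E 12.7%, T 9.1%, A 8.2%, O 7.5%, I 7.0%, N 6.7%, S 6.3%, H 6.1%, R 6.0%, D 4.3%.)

Step 1: The observed frequency is 4.5%.
Step 2: Compare with English frequencies:
  E: 12.7% (difference: 8.2%)
  T: 9.1% (difference: 4.6%)
  A: 8.2% (difference: 3.7%)
  O: 7.5% (difference: 3.0%)
  I: 7.0% (difference: 2.5%)
  N: 6.7% (difference: 2.2%)
  S: 6.3% (difference: 1.8%)
  H: 6.1% (difference: 1.6%)
  R: 6.0% (difference: 1.5%)
  D: 4.3% (difference: 0.2%) <-- closest
Step 3: 'R' most likely represents 'D' (frequency 4.3%).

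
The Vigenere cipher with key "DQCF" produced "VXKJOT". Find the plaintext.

Step 1: Extend key: DQCFDQ
Step 2: Decrypt each letter (c - k) mod 26:
  V(21) - D(3) = (21-3) mod 26 = 18 = S
  X(23) - Q(16) = (23-16) mod 26 = 7 = H
  K(10) - C(2) = (10-2) mod 26 = 8 = I
  J(9) - F(5) = (9-5) mod 26 = 4 = E
  O(14) - D(3) = (14-3) mod 26 = 11 = L
  T(19) - Q(16) = (19-16) mod 26 = 3 = D
Plaintext: SHIELD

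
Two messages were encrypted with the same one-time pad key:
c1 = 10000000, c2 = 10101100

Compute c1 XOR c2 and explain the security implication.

Step 1: c1 XOR c2 = (m1 XOR k) XOR (m2 XOR k).
Step 2: By XOR associativity/commutativity: = m1 XOR m2 XOR k XOR k = m1 XOR m2.
Step 3: 10000000 XOR 10101100 = 00101100 = 44.
Step 4: The key cancels out! An attacker learns m1 XOR m2 = 44, revealing the relationship between plaintexts.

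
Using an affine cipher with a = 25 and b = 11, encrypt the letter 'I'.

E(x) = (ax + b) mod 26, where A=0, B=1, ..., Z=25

Step 1: Convert 'I' to number: x = 8.
Step 2: E(8) = (25 * 8 + 11) mod 26 = 211 mod 26 = 3.
Step 3: Convert 3 back to letter: D.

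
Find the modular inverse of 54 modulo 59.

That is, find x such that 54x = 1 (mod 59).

Step 1: We need x such that 54 * x = 1 (mod 59).
Step 2: Using the extended Euclidean algorithm or trial:
  54 * 47 = 2538 = 43 * 59 + 1.
Step 3: Since 2538 mod 59 = 1, the inverse is x = 47.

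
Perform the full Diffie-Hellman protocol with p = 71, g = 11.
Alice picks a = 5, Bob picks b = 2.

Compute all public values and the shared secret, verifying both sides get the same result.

Step 1: A = g^a mod p = 11^5 mod 71 = 23.
Step 2: B = g^b mod p = 11^2 mod 71 = 50.
Step 3: Alice computes s = B^a mod p = 50^5 mod 71 = 32.
Step 4: Bob computes s = A^b mod p = 23^2 mod 71 = 32.
Both sides agree: shared secret = 32.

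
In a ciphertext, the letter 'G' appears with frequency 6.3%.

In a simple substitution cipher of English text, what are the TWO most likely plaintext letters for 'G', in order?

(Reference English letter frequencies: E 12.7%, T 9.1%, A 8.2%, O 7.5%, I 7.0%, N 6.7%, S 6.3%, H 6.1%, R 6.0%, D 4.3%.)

Step 1: Observed frequency of 'G' is 6.3%.
Step 2: Compute distances to each reference frequency and sort:
  S (6.3%): difference = 0.0% <-- BEST
  H (6.1%): difference = 0.2% <-- RUNNER-UP
  R (6.0%): difference = 0.3%
  N (6.7%): difference = 0.4%
  I (7.0%): difference = 0.7%
Step 3: Most likely is 'S' (6.3%, diff 0.0%); second most likely is 'H' (6.1%, diff 0.2%).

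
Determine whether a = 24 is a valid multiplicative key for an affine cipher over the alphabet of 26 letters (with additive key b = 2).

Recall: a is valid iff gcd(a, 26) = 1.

Step 1: Compute gcd(24, 26).
Step 2: gcd(24, 26) = 2.
Since gcd = 2 != 1, 24 shares a common factor with 26, so it cannot be used.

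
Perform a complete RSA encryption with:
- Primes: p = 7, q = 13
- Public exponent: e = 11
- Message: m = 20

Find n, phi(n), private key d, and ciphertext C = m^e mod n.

Step 1: n = 7 * 13 = 91.
Step 2: phi(n) = (7-1)(13-1) = 6 * 12 = 72.
Step 3: Find d = 11^(-1) mod 72 = 59.
  Verify: 11 * 59 = 649 = 1 (mod 72).
Step 4: C = 20^11 mod 91 = 41.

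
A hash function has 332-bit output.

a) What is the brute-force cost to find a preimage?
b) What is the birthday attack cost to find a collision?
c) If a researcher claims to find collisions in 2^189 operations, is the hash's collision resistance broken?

Step 1: Preimage resistance requires brute-force of 2^332 operations.
Step 2: Collision resistance (birthday bound) = 2^(332/2) = 2^166.
Step 3: The claimed attack costs 2^189 operations.
Step 4: Since 2^189 >= 2^166, the claimed attack is no faster than the generic birthday attack, so this does not break collision resistance.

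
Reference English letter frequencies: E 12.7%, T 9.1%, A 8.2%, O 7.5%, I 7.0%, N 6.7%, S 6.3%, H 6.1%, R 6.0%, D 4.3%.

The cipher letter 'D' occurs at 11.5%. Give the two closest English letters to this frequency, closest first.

Step 1: Observed frequency of 'D' is 11.5%.
Step 2: Compute distances to each reference frequency and sort:
  E (12.7%): difference = 1.2% <-- BEST
  T (9.1%): difference = 2.4% <-- RUNNER-UP
  A (8.2%): difference = 3.3%
  O (7.5%): difference = 4.0%
  I (7.0%): difference = 4.5%
Step 3: Most likely is 'E' (12.7%, diff 1.2%); second most likely is 'T' (9.1%, diff 2.4%).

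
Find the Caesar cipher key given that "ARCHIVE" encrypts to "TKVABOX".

Step 1: Compare first letters: A (position 0) -> T (position 19).
Step 2: Shift = (19 - 0) mod 26 = 19.
The shift value is 19.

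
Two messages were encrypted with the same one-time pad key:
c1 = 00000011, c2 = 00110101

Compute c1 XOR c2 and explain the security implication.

Step 1: c1 XOR c2 = (m1 XOR k) XOR (m2 XOR k).
Step 2: By XOR associativity/commutativity: = m1 XOR m2 XOR k XOR k = m1 XOR m2.
Step 3: 00000011 XOR 00110101 = 00110110 = 54.
Step 4: The key cancels out! An attacker learns m1 XOR m2 = 54, revealing the relationship between plaintexts.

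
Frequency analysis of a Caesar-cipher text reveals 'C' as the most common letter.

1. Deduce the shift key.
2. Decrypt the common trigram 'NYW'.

Step 1: In English, 'E' is the most frequent letter (12.7%).
Step 2: The most frequent ciphertext letter is 'C' (position 2).
Step 3: Shift = (2 - 4) mod 26 = 24.
Step 4: Decrypt 'NYW' by shifting back 24:
  N -> P
  Y -> A
  W -> Y
Step 5: 'NYW' decrypts to 'PAY'.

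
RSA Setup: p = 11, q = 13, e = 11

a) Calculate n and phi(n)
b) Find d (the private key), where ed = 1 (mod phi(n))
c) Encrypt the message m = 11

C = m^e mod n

Step 1: n = 11 * 13 = 143.
Step 2: phi(n) = (11-1)(13-1) = 10 * 12 = 120.
Step 3: Find d = 11^(-1) mod 120 = 11.
  Verify: 11 * 11 = 121 = 1 (mod 120).
Step 4: C = 11^11 mod 143 = 110.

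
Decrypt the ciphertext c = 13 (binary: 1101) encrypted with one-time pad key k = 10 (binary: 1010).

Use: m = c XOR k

Step 1: XOR ciphertext with key:
  Ciphertext: 1101
  Key:        1010
  XOR:        0111
Step 2: Plaintext = 0111 = 7 in decimal.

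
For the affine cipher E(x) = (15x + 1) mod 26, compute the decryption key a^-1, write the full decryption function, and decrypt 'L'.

Step 1: Find a^-1, the modular inverse of 15 mod 26.
Step 2: We need 15 * a^-1 = 1 (mod 26).
Step 3: 15 * 7 = 105 = 4 * 26 + 1, so a^-1 = 7.
Step 4: D(y) = 7(y - 1) mod 26.
Step 5: Apply to 'L' (y = 11): D(11) = 7 * (11 - 1) mod 26 = 7 * 10 mod 26 = 18 -> 'S'.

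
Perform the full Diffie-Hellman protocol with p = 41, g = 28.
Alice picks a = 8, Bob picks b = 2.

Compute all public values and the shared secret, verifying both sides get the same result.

Step 1: A = g^a mod p = 28^8 mod 41 = 10.
Step 2: B = g^b mod p = 28^2 mod 41 = 5.
Step 3: Alice computes s = B^a mod p = 5^8 mod 41 = 18.
Step 4: Bob computes s = A^b mod p = 10^2 mod 41 = 18.
Both sides agree: shared secret = 18.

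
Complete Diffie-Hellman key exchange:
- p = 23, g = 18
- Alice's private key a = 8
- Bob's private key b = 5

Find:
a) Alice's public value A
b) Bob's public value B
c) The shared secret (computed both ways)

Step 1: A = g^a mod p = 18^8 mod 23 = 16.
Step 2: B = g^b mod p = 18^5 mod 23 = 3.
Step 3: Alice computes s = B^a mod p = 3^8 mod 23 = 6.
Step 4: Bob computes s = A^b mod p = 16^5 mod 23 = 6.
Both sides agree: shared secret = 6.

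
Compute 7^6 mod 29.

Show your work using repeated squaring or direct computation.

Step 1: Compute 7^6 mod 29 step by step, reducing modulo 29 at each step.
  7^1 mod 29 = 7
  7^2 mod 29 = (7 * 7) mod 29 = 20
  7^3 mod 29 = (20 * 7) mod 29 = 24
  7^4 mod 29 = (24 * 7) mod 29 = 23
  7^5 mod 29 = (23 * 7) mod 29 = 16
  7^6 mod 29 = (16 * 7) mod 29 = 25
Step 2: Result = 25.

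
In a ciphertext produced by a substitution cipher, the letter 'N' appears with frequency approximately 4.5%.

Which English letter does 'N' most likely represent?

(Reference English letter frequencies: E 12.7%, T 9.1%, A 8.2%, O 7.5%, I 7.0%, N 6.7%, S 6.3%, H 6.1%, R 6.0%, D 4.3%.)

Step 1: The observed frequency is 4.5%.
Step 2: Compare with English frequencies:
  E: 12.7% (difference: 8.2%)
  T: 9.1% (difference: 4.6%)
  A: 8.2% (difference: 3.7%)
  O: 7.5% (difference: 3.0%)
  I: 7.0% (difference: 2.5%)
  N: 6.7% (difference: 2.2%)
  S: 6.3% (difference: 1.8%)
  H: 6.1% (difference: 1.6%)
  R: 6.0% (difference: 1.5%)
  D: 4.3% (difference: 0.2%) <-- closest
Step 3: 'N' most likely represents 'D' (frequency 4.3%).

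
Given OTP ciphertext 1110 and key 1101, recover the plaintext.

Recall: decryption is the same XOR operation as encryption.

Step 1: XOR ciphertext with key:
  Ciphertext: 1110
  Key:        1101
  XOR:        0011
Step 2: Plaintext = 0011 = 3 in decimal.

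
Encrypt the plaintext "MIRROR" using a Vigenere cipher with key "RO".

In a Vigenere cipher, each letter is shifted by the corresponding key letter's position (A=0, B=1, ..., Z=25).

Step 1: Repeat key to match plaintext length:
  Plaintext: MIRROR
  Key:       RORORO
Step 2: Encrypt each letter:
  M(12) + R(17) = (12+17) mod 26 = 3 = D
  I(8) + O(14) = (8+14) mod 26 = 22 = W
  R(17) + R(17) = (17+17) mod 26 = 8 = I
  R(17) + O(14) = (17+14) mod 26 = 5 = F
  O(14) + R(17) = (14+17) mod 26 = 5 = F
  R(17) + O(14) = (17+14) mod 26 = 5 = F
Ciphertext: DWIFFF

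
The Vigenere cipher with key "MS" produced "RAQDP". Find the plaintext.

Step 1: Extend key: MSMSM
Step 2: Decrypt each letter (c - k) mod 26:
  R(17) - M(12) = (17-12) mod 26 = 5 = F
  A(0) - S(18) = (0-18) mod 26 = 8 = I
  Q(16) - M(12) = (16-12) mod 26 = 4 = E
  D(3) - S(18) = (3-18) mod 26 = 11 = L
  P(15) - M(12) = (15-12) mod 26 = 3 = D
Plaintext: FIELD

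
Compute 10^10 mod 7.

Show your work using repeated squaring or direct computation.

Step 1: Compute 10^10 mod 7 step by step, reducing modulo 7 at each step.
  10^1 mod 7 = 3
  10^2 mod 7 = (3 * 10) mod 7 = 2
  10^3 mod 7 = (2 * 10) mod 7 = 6
  10^4 mod 7 = (6 * 10) mod 7 = 4
  10^5 mod 7 = (4 * 10) mod 7 = 5
  10^6 mod 7 = (5 * 10) mod 7 = 1
  10^7 mod 7 = (1 * 10) mod 7 = 3
  10^8 mod 7 = (3 * 10) mod 7 = 2
  10^9 mod 7 = (2 * 10) mod 7 = 6
  10^10 mod 7 = (6 * 10) mod 7 = 4
Step 2: Result = 4.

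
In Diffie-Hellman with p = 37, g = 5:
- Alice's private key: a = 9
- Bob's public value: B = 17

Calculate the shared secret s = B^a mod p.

Step 1: s = B^a mod p = 17^9 mod 37.
  17^1 mod 37 = 17
  17^2 mod 37 = (17 * 17) mod 37 = 30
  17^3 mod 37 = (30 * 17) mod 37 = 29
  17^4 mod 37 = (29 * 17) mod 37 = 12
  17^5 mod 37 = (12 * 17) mod 37 = 19
  17^6 mod 37 = (19 * 17) mod 37 = 27
  17^7 mod 37 = (27 * 17) mod 37 = 15
  17^8 mod 37 = (15 * 17) mod 37 = 33
  17^9 mod 37 = (33 * 17) mod 37 = 6
Result: shared secret = 6.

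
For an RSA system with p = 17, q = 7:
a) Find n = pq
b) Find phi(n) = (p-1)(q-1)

Step 1: n = p * q = 17 * 7 = 119.
Step 2: phi(n) = (p-1)(q-1) = 16 * 6 = 96.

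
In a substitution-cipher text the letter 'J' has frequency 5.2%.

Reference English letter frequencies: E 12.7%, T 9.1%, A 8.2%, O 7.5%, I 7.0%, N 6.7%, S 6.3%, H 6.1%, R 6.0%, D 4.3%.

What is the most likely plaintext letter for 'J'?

Step 1: The observed frequency is 5.2%.
Step 2: Compare with English frequencies:
  E: 12.7% (difference: 7.5%)
  T: 9.1% (difference: 3.9%)
  A: 8.2% (difference: 3.0%)
  O: 7.5% (difference: 2.3%)
  I: 7.0% (difference: 1.8%)
  N: 6.7% (difference: 1.5%)
  S: 6.3% (difference: 1.1%)
  H: 6.1% (difference: 0.9%)
  R: 6.0% (difference: 0.8%) <-- closest
  D: 4.3% (difference: 0.9%)
Step 3: 'J' most likely represents 'R' (frequency 6.0%).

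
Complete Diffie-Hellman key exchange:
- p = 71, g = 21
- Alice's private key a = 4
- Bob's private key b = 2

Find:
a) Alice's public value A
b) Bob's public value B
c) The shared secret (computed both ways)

Step 1: A = g^a mod p = 21^4 mod 71 = 12.
Step 2: B = g^b mod p = 21^2 mod 71 = 15.
Step 3: Alice computes s = B^a mod p = 15^4 mod 71 = 2.
Step 4: Bob computes s = A^b mod p = 12^2 mod 71 = 2.
Both sides agree: shared secret = 2.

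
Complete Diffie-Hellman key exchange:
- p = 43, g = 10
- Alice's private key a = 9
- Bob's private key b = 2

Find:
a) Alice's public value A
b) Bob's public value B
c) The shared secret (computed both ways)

Step 1: A = g^a mod p = 10^9 mod 43 = 41.
Step 2: B = g^b mod p = 10^2 mod 43 = 14.
Step 3: Alice computes s = B^a mod p = 14^9 mod 43 = 4.
Step 4: Bob computes s = A^b mod p = 41^2 mod 43 = 4.
Both sides agree: shared secret = 4.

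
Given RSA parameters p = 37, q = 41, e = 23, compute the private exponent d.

Step 1: n = 37 * 41 = 1517.
Step 2: phi(n) = 36 * 40 = 1440.
Step 3: Find d such that 23 * d = 1 (mod 1440).
Step 4: d = 23^(-1) mod 1440 = 1127.
Verification: 23 * 1127 = 25921 = 18 * 1440 + 1.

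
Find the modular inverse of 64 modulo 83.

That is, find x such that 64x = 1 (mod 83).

Step 1: We need x such that 64 * x = 1 (mod 83).
Step 2: Using the extended Euclidean algorithm or trial:
  64 * 48 = 3072 = 37 * 83 + 1.
Step 3: Since 3072 mod 83 = 1, the inverse is x = 48.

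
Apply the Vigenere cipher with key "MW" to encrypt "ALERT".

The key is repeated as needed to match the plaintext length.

Step 1: Repeat key to match plaintext length:
  Plaintext: ALERT
  Key:       MWMWM
Step 2: Encrypt each letter:
  A(0) + M(12) = (0+12) mod 26 = 12 = M
  L(11) + W(22) = (11+22) mod 26 = 7 = H
  E(4) + M(12) = (4+12) mod 26 = 16 = Q
  R(17) + W(22) = (17+22) mod 26 = 13 = N
  T(19) + M(12) = (19+12) mod 26 = 5 = F
Ciphertext: MHQNF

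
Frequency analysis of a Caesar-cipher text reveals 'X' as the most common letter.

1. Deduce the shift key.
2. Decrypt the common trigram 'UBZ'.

Step 1: In English, 'E' is the most frequent letter (12.7%).
Step 2: The most frequent ciphertext letter is 'X' (position 23).
Step 3: Shift = (23 - 4) mod 26 = 19.
Step 4: Decrypt 'UBZ' by shifting back 19:
  U -> B
  B -> I
  Z -> G
Step 5: 'UBZ' decrypts to 'BIG'.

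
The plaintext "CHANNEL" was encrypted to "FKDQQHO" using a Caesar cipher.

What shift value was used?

Step 1: Compare first letters: C (position 2) -> F (position 5).
Step 2: Shift = (5 - 2) mod 26 = 3.
The shift value is 3.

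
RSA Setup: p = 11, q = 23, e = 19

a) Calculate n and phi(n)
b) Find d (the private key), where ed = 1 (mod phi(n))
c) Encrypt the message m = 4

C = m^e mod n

Step 1: n = 11 * 23 = 253.
Step 2: phi(n) = (11-1)(23-1) = 10 * 22 = 220.
Step 3: Find d = 19^(-1) mod 220 = 139.
  Verify: 19 * 139 = 2641 = 1 (mod 220).
Step 4: C = 4^19 mod 253 = 124.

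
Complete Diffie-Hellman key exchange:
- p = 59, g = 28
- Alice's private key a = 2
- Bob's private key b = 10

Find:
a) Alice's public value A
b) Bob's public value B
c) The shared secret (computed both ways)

Step 1: A = g^a mod p = 28^2 mod 59 = 17.
Step 2: B = g^b mod p = 28^10 mod 59 = 22.
Step 3: Alice computes s = B^a mod p = 22^2 mod 59 = 12.
Step 4: Bob computes s = A^b mod p = 17^10 mod 59 = 12.
Both sides agree: shared secret = 12.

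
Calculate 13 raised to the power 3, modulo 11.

Step 1: Compute 13^3 mod 11 step by step, reducing modulo 11 at each step.
  13^1 mod 11 = 2
  13^2 mod 11 = (2 * 13) mod 11 = 4
  13^3 mod 11 = (4 * 13) mod 11 = 8
Step 2: Result = 8.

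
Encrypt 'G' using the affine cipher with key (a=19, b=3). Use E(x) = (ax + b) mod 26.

Step 1: Convert 'G' to number: x = 6.
Step 2: E(6) = (19 * 6 + 3) mod 26 = 117 mod 26 = 13.
Step 3: Convert 13 back to letter: N.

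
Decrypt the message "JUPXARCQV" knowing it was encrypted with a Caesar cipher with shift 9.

Step 1: Reverse the shift by subtracting 9 from each letter position.
  J (position 9) -> position (9-9) mod 26 = 0 -> A
  U (position 20) -> position (20-9) mod 26 = 11 -> L
  P (position 15) -> position (15-9) mod 26 = 6 -> G
  X (position 23) -> position (23-9) mod 26 = 14 -> O
  A (position 0) -> position (0-9) mod 26 = 17 -> R
  R (position 17) -> position (17-9) mod 26 = 8 -> I
  C (position 2) -> position (2-9) mod 26 = 19 -> T
  Q (position 16) -> position (16-9) mod 26 = 7 -> H
  V (position 21) -> position (21-9) mod 26 = 12 -> M
Decrypted message: ALGORITHM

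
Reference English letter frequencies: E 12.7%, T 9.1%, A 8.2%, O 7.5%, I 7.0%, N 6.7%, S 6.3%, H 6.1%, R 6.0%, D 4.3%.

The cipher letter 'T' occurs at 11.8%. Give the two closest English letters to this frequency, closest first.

Step 1: Observed frequency of 'T' is 11.8%.
Step 2: Compute distances to each reference frequency and sort:
  E (12.7%): difference = 0.9% <-- BEST
  T (9.1%): difference = 2.7% <-- RUNNER-UP
  A (8.2%): difference = 3.6%
  O (7.5%): difference = 4.3%
  I (7.0%): difference = 4.8%
Step 3: Most likely is 'E' (12.7%, diff 0.9%); second most likely is 'T' (9.1%, diff 2.7%).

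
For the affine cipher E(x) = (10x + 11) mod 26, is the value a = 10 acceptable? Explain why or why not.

Step 1: Compute gcd(10, 26).
Step 2: gcd(10, 26) = 2.
Since gcd = 2 != 1, 10 shares a common factor with 26, so it cannot be used.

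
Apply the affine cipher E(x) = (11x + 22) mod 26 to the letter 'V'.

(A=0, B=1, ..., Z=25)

Step 1: Convert 'V' to number: x = 21.
Step 2: E(21) = (11 * 21 + 22) mod 26 = 253 mod 26 = 19.
Step 3: Convert 19 back to letter: T.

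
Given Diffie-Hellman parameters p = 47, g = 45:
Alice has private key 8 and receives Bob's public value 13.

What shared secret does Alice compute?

Step 1: s = B^a mod p = 13^8 mod 47.
  13^1 mod 47 = 13
  13^2 mod 47 = (13 * 13) mod 47 = 28
  13^3 mod 47 = (28 * 13) mod 47 = 35
  13^4 mod 47 = (35 * 13) mod 47 = 32
  13^5 mod 47 = (32 * 13) mod 47 = 40
  13^6 mod 47 = (40 * 13) mod 47 = 3
  13^7 mod 47 = (3 * 13) mod 47 = 39
  13^8 mod 47 = (39 * 13) mod 47 = 37
Result: shared secret = 37.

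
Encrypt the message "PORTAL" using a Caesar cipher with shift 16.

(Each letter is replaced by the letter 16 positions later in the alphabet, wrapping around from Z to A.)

Step 1: For each letter, shift forward by 16 positions (mod 26).
  P (position 15) -> position (15+16) mod 26 = 5 -> F
  O (position 14) -> position (14+16) mod 26 = 4 -> E
  R (position 17) -> position (17+16) mod 26 = 7 -> H
  T (position 19) -> position (19+16) mod 26 = 9 -> J
  A (position 0) -> position (0+16) mod 26 = 16 -> Q
  L (position 11) -> position (11+16) mod 26 = 1 -> B
Result: FEHJQB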